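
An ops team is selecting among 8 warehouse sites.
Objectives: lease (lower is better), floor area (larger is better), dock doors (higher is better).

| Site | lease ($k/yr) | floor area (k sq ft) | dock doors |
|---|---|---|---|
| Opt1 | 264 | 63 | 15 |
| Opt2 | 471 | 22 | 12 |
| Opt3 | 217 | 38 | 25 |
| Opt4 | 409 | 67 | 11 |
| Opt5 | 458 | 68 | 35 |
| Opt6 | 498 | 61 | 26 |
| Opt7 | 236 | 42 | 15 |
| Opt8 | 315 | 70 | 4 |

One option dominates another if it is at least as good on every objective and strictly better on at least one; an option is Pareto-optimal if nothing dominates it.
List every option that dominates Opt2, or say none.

Opt1: lease 264≤471, floor area 63≥22, dock doors 15≥12 — dominates Opt2.
Opt3: lease 217≤471, floor area 38≥22, dock doors 25≥12 — dominates Opt2.
Opt5: lease 458≤471, floor area 68≥22, dock doors 35≥12 — dominates Opt2.
Opt7: lease 236≤471, floor area 42≥22, dock doors 15≥12 — dominates Opt2.
Others (Opt4, Opt6, Opt8) are each worse than Opt2 on at least one objective.

Opt1, Opt3, Opt5, Opt7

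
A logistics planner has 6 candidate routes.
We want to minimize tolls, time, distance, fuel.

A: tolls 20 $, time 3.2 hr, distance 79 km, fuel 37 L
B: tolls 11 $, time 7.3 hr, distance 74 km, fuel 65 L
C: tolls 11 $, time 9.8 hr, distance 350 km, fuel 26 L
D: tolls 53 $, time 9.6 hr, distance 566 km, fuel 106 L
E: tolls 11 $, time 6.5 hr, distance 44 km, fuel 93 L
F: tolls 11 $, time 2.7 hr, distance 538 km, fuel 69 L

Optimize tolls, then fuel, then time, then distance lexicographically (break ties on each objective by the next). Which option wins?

C

First minimize tolls: best is 11, kept {B, C, E, F}.
Then minimize fuel: best is 26, kept {C}.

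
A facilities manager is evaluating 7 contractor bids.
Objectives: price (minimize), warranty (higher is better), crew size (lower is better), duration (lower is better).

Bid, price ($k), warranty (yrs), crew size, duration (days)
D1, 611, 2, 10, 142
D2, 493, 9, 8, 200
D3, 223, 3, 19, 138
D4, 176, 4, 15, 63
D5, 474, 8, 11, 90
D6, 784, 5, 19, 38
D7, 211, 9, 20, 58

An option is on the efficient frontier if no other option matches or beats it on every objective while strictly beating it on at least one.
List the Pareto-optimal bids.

D1: not dominated.
D2: not dominated (best crew size).
D3: dominated by D4 (price 176≤223, warranty 4≥3, crew size 15≤19, duration 63≤138).
D4: not dominated (best price).
D5: not dominated.
D6: not dominated (best duration).
D7: not dominated.

D1, D2, D4, D5, D6, D7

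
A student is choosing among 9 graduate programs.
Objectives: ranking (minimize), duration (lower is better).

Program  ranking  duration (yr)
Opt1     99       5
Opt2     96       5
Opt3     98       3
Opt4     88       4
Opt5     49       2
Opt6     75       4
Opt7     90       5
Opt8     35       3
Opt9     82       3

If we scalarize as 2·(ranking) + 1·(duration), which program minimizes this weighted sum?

Opt1: 2·99 + 1·5 = 203
Opt2: 2·96 + 1·5 = 197
Opt3: 2·98 + 1·3 = 199
Opt4: 2·88 + 1·4 = 180
Opt5: 2·49 + 1·2 = 100
Opt6: 2·75 + 1·4 = 154
Opt7: 2·90 + 1·5 = 185
Opt8: 2·35 + 1·3 = 73
Opt9: 2·82 + 1·3 = 167
Lowest: Opt8 at 73.

Opt8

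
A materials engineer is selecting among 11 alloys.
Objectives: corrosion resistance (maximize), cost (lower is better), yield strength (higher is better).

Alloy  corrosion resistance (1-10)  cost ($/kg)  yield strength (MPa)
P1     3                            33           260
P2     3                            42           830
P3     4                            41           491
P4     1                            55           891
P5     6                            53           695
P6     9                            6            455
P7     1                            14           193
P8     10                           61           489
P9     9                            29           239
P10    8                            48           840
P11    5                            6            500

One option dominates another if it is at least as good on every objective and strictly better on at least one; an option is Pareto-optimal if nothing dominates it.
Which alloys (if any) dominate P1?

P6, P11

P6: corrosion resistance 9≥3, cost 6≤33, yield strength 455≥260 — dominates P1.
P11: corrosion resistance 5≥3, cost 6≤33, yield strength 500≥260 — dominates P1.
Others (P2, P3, P4, P5, P7, P8, P9, P10) are each worse than P1 on at least one objective.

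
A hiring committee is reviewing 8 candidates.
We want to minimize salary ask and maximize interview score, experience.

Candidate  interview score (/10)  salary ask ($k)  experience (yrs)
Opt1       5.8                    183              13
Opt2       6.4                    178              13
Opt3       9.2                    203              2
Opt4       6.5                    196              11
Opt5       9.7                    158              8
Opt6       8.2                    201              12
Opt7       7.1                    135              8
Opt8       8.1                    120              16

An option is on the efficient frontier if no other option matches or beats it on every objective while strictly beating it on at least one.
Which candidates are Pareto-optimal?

Opt1: dominated by Opt2 (interview score 6.4≥5.8, salary ask 178≤183, experience 13≥13).
Opt2: dominated by Opt8 (interview score 8.1≥6.4, salary ask 120≤178, experience 16≥13).
Opt3: dominated by Opt5 (interview score 9.7≥9.2, salary ask 158≤203, experience 8≥2).
Opt4: dominated by Opt8 (interview score 8.1≥6.5, salary ask 120≤196, experience 16≥11).
Opt5: not dominated (best interview score).
Opt6: not dominated.
Opt7: dominated by Opt8 (interview score 8.1≥7.1, salary ask 120≤135, experience 16≥8).
Opt8: not dominated (best salary ask).

Opt5, Opt6, Opt8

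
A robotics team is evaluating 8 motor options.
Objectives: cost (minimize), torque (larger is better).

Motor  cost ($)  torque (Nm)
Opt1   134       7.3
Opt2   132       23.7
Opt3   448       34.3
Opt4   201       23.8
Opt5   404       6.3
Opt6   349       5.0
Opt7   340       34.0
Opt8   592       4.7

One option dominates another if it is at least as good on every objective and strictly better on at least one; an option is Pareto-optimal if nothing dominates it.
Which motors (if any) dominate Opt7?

Opt1: worse on torque (7.3 vs 34.0).
Opt2: worse on torque (23.7 vs 34.0).
Opt3: worse on cost (448 vs 340).
Opt4: worse on torque (23.8 vs 34.0).
Opt5: worse on cost (404 vs 340).
Opt6: worse on cost (349 vs 340).
Opt8: worse on cost (592 vs 340).
No option dominates Opt7.

none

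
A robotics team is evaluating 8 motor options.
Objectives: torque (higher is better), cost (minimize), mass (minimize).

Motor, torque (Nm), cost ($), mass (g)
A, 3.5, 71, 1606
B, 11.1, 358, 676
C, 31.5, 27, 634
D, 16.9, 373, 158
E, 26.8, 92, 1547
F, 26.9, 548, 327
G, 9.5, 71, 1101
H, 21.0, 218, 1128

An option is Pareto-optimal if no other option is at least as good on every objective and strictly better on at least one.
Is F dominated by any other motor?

A: worse on torque (3.5 vs 26.9).
B: worse on torque (11.1 vs 26.9).
C: worse on mass (634 vs 327).
D: worse on torque (16.9 vs 26.9).
E: worse on torque (26.8 vs 26.9).
G: worse on torque (9.5 vs 26.9).
H: worse on torque (21.0 vs 26.9).
No option is at least as good as F on every objective and strictly better on one.

No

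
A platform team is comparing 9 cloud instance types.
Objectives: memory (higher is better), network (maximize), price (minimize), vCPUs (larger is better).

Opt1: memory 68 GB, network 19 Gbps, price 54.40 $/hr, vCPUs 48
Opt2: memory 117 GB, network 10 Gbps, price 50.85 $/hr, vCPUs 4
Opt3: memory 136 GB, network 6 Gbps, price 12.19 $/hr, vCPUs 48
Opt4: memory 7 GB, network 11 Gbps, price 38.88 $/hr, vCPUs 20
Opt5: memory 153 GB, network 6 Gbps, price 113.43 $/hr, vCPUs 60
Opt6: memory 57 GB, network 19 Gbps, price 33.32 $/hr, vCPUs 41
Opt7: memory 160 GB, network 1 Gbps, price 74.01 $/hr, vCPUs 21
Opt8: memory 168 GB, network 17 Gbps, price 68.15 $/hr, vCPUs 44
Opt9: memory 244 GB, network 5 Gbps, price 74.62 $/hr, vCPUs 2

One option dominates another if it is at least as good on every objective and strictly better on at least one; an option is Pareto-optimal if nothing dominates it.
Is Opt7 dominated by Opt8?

Opt8 vs Opt7: memory 168≥160, network 17≥1, price 68.15≤74.01, vCPUs 44≥21 — Opt8 is at least as good on every objective with at least one strict improvement.

Yes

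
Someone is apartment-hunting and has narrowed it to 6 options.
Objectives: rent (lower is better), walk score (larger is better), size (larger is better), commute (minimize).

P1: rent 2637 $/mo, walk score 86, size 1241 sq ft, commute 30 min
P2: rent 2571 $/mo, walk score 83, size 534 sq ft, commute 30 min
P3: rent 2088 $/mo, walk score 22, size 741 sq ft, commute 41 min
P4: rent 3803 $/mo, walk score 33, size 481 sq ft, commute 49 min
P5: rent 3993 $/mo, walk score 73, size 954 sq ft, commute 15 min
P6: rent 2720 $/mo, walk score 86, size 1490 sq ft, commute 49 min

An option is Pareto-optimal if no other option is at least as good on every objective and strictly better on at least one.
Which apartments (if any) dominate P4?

P1, P2, P6

P1: rent 2637≤3803, walk score 86≥33, size 1241≥481, commute 30≤49 — dominates P4.
P2: rent 2571≤3803, walk score 83≥33, size 534≥481, commute 30≤49 — dominates P4.
P6: rent 2720≤3803, walk score 86≥33, size 1490≥481, commute 49≤49 — dominates P4.
Others (P3, P5) are each worse than P4 on at least one objective.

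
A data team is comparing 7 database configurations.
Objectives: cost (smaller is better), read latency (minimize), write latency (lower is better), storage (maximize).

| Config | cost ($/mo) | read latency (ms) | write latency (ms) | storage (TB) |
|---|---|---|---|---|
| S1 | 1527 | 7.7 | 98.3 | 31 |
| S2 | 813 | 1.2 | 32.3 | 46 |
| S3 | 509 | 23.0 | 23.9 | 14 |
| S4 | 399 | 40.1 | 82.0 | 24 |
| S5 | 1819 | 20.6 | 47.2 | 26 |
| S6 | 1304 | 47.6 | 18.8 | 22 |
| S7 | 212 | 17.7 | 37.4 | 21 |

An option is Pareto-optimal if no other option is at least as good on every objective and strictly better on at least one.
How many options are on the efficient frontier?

5

S1: dominated by S2 (cost 813≤1527, read latency 1.2≤7.7, write latency 32.3≤98.3, storage 46≥31).
S2: not dominated (best read latency).
S3: not dominated.
S4: not dominated.
S5: dominated by S2 (cost 813≤1819, read latency 1.2≤20.6, write latency 32.3≤47.2, storage 46≥26).
S6: not dominated (best write latency).
S7: not dominated (best cost).
Pareto-optimal: S2, S3, S4, S6, S7 → 5.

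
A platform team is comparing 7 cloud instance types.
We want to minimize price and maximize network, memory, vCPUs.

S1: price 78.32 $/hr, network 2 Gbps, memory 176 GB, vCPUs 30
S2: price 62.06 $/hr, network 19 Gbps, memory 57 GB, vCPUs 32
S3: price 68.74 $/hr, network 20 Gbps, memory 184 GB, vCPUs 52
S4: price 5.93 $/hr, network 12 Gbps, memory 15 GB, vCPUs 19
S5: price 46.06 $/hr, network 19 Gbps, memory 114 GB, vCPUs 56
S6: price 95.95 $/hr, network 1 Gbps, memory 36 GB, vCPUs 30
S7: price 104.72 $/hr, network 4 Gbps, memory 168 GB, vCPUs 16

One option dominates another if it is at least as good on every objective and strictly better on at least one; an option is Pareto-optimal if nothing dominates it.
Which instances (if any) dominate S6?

S1, S2, S3, S5

S1: price 78.32≤95.95, network 2≥1, memory 176≥36, vCPUs 30≥30 — dominates S6.
S2: price 62.06≤95.95, network 19≥1, memory 57≥36, vCPUs 32≥30 — dominates S6.
S3: price 68.74≤95.95, network 20≥1, memory 184≥36, vCPUs 52≥30 — dominates S6.
S5: price 46.06≤95.95, network 19≥1, memory 114≥36, vCPUs 56≥30 — dominates S6.
Others (S4, S7) are each worse than S6 on at least one objective.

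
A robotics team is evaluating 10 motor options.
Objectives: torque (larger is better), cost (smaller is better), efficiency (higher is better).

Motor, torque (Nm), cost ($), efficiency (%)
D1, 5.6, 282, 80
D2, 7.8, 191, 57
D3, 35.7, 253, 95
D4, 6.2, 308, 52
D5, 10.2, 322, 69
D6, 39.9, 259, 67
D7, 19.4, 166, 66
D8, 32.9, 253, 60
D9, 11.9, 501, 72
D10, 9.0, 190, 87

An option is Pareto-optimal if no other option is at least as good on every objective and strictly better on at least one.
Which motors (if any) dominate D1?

D3, D10

D3: torque 35.7≥5.6, cost 253≤282, efficiency 95≥80 — dominates D1.
D10: torque 9.0≥5.6, cost 190≤282, efficiency 87≥80 — dominates D1.
Others (D2, D4, D5, D6, D7, D8, D9) are each worse than D1 on at least one objective.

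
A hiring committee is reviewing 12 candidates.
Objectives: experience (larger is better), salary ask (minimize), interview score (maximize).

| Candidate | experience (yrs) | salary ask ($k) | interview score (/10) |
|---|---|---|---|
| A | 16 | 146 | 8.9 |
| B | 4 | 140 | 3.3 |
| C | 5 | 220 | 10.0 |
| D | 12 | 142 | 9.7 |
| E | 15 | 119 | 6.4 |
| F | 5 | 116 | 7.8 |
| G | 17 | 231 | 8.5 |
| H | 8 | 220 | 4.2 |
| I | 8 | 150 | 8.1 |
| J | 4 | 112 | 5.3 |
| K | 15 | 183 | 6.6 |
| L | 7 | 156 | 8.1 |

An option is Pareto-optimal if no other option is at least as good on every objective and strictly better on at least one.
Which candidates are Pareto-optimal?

A: not dominated.
B: dominated by E (experience 15≥4, salary ask 119≤140, interview score 6.4≥3.3).
C: not dominated (best interview score).
D: not dominated.
E: not dominated.
F: not dominated.
G: not dominated (best experience).
H: dominated by A (experience 16≥8, salary ask 146≤220, interview score 8.9≥4.2).
I: dominated by A (experience 16≥8, salary ask 146≤150, interview score 8.9≥8.1).
J: not dominated (best salary ask).
K: dominated by A (experience 16≥15, salary ask 146≤183, interview score 8.9≥6.6).
L: dominated by A (experience 16≥7, salary ask 146≤156, interview score 8.9≥8.1).

A, C, D, E, F, G, J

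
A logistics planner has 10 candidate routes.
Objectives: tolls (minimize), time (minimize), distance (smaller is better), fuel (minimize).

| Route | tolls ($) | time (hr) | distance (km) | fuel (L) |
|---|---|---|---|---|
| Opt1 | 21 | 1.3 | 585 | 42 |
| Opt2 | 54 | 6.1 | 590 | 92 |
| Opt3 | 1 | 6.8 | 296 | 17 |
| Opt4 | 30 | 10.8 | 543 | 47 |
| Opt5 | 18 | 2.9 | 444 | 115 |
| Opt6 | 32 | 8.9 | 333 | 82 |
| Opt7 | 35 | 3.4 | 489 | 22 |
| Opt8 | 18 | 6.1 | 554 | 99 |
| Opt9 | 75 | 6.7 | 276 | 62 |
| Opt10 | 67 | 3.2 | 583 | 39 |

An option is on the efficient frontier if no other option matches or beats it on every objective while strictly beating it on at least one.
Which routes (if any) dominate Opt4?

Opt3: tolls 1≤30, time 6.8≤10.8, distance 296≤543, fuel 17≤47 — dominates Opt4.
Others (Opt1, Opt2, Opt5, Opt6, Opt7, Opt8, Opt9, Opt10) are each worse than Opt4 on at least one objective.

Opt3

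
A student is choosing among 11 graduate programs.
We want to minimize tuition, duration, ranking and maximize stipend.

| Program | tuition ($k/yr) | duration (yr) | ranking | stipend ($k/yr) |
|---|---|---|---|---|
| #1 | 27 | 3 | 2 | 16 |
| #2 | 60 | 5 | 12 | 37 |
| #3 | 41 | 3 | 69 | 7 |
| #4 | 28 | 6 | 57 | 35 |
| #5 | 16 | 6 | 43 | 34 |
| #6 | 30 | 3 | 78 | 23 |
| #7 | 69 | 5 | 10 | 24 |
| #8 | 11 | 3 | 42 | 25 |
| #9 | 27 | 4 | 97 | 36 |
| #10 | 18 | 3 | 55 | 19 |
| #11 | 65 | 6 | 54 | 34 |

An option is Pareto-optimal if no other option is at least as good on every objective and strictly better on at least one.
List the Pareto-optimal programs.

#1: not dominated (best ranking).
#2: not dominated (best stipend).
#3: dominated by #1 (tuition 27≤41, duration 3≤3, ranking 2≤69, stipend 16≥7).
#4: not dominated.
#5: not dominated.
#6: dominated by #8 (tuition 11≤30, duration 3≤3, ranking 42≤78, stipend 25≥23).
#7: not dominated.
#8: not dominated (best tuition).
#9: not dominated.
#10: dominated by #8 (tuition 11≤18, duration 3≤3, ranking 42≤55, stipend 25≥19).
#11: dominated by #2 (tuition 60≤65, duration 5≤6, ranking 12≤54, stipend 37≥34).

#1, #2, #4, #5, #7, #8, #9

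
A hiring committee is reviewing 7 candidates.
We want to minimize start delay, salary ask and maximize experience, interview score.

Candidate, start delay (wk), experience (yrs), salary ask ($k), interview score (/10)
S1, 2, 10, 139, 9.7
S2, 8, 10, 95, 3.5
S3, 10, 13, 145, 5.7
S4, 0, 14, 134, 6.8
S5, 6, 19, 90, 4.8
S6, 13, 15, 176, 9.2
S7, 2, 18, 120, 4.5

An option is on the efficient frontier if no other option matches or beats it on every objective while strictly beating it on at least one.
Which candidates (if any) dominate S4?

S1: worse on start delay (2 vs 0).
S2: worse on start delay (8 vs 0).
S3: worse on start delay (10 vs 0).
S5: worse on start delay (6 vs 0).
S6: worse on start delay (13 vs 0).
S7: worse on start delay (2 vs 0).
No option dominates S4.

none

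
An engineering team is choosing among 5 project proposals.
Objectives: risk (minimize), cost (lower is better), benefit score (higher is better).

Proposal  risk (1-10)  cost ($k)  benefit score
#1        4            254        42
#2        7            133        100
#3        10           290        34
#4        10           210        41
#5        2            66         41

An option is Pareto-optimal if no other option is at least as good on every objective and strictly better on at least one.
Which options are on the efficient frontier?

#1, #2, #5

#1: not dominated.
#2: not dominated (best benefit score).
#3: dominated by #1 (risk 4≤10, cost 254≤290, benefit score 42≥34).
#4: dominated by #2 (risk 7≤10, cost 133≤210, benefit score 100≥41).
#5: not dominated (best risk).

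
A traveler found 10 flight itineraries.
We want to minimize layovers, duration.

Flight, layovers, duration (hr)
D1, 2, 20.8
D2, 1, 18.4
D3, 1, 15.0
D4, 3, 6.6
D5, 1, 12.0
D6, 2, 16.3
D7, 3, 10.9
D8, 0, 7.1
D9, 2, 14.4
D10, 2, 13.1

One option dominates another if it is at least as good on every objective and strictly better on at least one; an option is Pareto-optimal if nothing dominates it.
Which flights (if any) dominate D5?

D8: layovers 0≤1, duration 7.1≤12.0 — dominates D5.
Others (D1, D2, D3, D4, D6, D7, D9, D10) are each worse than D5 on at least one objective.

D8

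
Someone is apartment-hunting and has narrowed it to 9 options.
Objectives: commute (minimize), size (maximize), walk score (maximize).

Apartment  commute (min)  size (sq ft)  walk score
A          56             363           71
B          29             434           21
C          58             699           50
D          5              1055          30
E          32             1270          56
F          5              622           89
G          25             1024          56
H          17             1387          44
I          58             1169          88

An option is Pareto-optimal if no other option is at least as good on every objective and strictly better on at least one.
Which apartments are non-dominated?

D, E, F, G, H, I

A: dominated by F (commute 5≤56, size 622≥363, walk score 89≥71).
B: dominated by D (commute 5≤29, size 1055≥434, walk score 30≥21).
C: dominated by E (commute 32≤58, size 1270≥699, walk score 56≥50).
D: not dominated.
E: not dominated.
F: not dominated (best walk score).
G: not dominated.
H: not dominated (best size).
I: not dominated.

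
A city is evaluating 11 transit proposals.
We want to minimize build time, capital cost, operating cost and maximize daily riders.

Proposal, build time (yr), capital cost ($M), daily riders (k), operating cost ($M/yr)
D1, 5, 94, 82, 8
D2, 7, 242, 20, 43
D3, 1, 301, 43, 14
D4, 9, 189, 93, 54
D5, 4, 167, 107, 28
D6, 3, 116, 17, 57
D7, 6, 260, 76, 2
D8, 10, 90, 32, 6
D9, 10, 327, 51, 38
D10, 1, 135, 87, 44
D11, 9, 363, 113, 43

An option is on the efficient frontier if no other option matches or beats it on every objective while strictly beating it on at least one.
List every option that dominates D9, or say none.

D1: build time 5≤10, capital cost 94≤327, daily riders 82≥51, operating cost 8≤38 — dominates D9.
D5: build time 4≤10, capital cost 167≤327, daily riders 107≥51, operating cost 28≤38 — dominates D9.
D7: build time 6≤10, capital cost 260≤327, daily riders 76≥51, operating cost 2≤38 — dominates D9.
Others (D2, D3, D4, D6, D8, D10, D11) are each worse than D9 on at least one objective.

D1, D5, D7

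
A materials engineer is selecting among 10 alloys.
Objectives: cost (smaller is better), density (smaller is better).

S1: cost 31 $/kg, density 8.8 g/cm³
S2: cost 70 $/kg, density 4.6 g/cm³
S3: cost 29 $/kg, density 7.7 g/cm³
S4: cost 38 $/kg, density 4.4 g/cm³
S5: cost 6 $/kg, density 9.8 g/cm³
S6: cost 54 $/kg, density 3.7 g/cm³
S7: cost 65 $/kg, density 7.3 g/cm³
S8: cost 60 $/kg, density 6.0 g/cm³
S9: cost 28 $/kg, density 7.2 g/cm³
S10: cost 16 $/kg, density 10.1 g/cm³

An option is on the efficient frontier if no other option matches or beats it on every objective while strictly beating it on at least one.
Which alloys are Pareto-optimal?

S4, S5, S6, S9

S1: dominated by S3 (cost 29≤31, density 7.7≤8.8).
S2: dominated by S4 (cost 38≤70, density 4.4≤4.6).
S3: dominated by S9 (cost 28≤29, density 7.2≤7.7).
S4: not dominated.
S5: not dominated (best cost).
S6: not dominated (best density).
S7: dominated by S4 (cost 38≤65, density 4.4≤7.3).
S8: dominated by S4 (cost 38≤60, density 4.4≤6.0).
S9: not dominated.
S10: dominated by S5 (cost 6≤16, density 9.8≤10.1).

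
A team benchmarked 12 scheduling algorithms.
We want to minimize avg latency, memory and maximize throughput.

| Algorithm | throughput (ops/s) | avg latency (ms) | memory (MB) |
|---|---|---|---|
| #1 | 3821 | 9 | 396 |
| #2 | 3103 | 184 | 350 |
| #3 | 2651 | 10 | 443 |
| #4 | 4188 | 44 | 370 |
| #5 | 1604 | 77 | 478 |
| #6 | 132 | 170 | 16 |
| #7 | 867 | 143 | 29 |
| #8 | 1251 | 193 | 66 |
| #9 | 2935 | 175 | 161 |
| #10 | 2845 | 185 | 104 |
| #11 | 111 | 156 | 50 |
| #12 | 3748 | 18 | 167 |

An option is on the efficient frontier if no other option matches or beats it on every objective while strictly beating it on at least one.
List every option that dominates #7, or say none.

none

#1: worse on memory (396 vs 29).
#2: worse on avg latency (184 vs 143).
#3: worse on memory (443 vs 29).
#4: worse on memory (370 vs 29).
#5: worse on memory (478 vs 29).
#6: worse on throughput (132 vs 867).
#8: worse on avg latency (193 vs 143).
#9: worse on avg latency (175 vs 143).
#10: worse on avg latency (185 vs 143).
#11: worse on throughput (111 vs 867).
#12: worse on memory (167 vs 29).
No option dominates #7.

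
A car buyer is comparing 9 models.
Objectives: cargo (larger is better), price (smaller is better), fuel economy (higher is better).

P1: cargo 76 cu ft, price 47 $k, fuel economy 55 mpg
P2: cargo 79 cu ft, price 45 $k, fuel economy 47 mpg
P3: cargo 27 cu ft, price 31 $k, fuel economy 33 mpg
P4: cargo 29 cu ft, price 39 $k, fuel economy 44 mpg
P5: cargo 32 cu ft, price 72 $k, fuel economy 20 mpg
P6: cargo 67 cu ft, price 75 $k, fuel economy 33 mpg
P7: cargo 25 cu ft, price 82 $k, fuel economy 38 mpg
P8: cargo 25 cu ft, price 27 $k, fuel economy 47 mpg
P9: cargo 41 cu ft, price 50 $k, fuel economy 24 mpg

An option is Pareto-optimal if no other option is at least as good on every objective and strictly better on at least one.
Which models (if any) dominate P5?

P1: cargo 76≥32, price 47≤72, fuel economy 55≥20 — dominates P5.
P2: cargo 79≥32, price 45≤72, fuel economy 47≥20 — dominates P5.
P9: cargo 41≥32, price 50≤72, fuel economy 24≥20 — dominates P5.
Others (P3, P4, P6, P7, P8) are each worse than P5 on at least one objective.

P1, P2, P9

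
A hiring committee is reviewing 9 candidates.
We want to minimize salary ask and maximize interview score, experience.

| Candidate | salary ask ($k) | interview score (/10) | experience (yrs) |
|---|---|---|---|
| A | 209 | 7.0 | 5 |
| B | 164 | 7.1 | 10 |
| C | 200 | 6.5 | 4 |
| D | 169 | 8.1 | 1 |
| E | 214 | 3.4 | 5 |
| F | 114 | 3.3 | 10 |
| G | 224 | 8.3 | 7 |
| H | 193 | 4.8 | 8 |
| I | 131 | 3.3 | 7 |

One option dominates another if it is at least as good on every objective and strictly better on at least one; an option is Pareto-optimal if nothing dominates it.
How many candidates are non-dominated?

A: dominated by B (salary ask 164≤209, interview score 7.1≥7.0, experience 10≥5).
B: not dominated.
C: dominated by B (salary ask 164≤200, interview score 7.1≥6.5, experience 10≥4).
D: not dominated.
E: dominated by A (salary ask 209≤214, interview score 7.0≥3.4, experience 5≥5).
F: not dominated (best salary ask).
G: not dominated (best interview score).
H: dominated by B (salary ask 164≤193, interview score 7.1≥4.8, experience 10≥8).
I: dominated by F (salary ask 114≤131, interview score 3.3≥3.3, experience 10≥7).
Pareto-optimal: B, D, F, G → 4.

4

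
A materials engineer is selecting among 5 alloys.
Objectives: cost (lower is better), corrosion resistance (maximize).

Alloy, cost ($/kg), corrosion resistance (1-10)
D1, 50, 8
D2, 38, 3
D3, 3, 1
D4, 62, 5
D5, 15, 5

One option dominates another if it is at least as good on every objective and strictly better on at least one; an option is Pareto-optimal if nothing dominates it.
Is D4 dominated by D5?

Yes

D5 vs D4: cost 15≤62, corrosion resistance 5≥5 — D5 is at least as good on every objective with at least one strict improvement.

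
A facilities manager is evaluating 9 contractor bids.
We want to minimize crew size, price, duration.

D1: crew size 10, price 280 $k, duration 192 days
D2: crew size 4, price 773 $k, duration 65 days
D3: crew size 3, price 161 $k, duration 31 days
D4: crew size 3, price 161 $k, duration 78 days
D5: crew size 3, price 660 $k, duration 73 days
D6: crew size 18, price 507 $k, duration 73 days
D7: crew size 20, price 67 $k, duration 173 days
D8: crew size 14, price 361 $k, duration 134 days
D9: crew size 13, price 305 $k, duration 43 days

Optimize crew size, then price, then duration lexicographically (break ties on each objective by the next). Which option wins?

First minimize crew size: best is 3, kept {D3, D4, D5}.
Then minimize price: best is 161, kept {D3, D4}.
Then minimize duration: best is 31, kept {D3}.

D3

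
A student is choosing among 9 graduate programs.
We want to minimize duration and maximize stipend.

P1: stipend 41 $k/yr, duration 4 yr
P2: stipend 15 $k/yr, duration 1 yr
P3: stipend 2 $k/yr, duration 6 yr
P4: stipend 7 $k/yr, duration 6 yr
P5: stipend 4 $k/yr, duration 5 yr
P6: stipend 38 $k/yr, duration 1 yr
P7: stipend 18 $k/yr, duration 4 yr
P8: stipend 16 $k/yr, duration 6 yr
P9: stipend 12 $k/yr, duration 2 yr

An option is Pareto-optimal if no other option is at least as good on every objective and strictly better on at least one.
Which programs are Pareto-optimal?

P1, P6

P1: not dominated (best stipend).
P2: dominated by P6 (stipend 38≥15, duration 1≤1).
P3: dominated by P1 (stipend 41≥2, duration 4≤6).
P4: dominated by P1 (stipend 41≥7, duration 4≤6).
P5: dominated by P1 (stipend 41≥4, duration 4≤5).
P6: not dominated.
P7: dominated by P1 (stipend 41≥18, duration 4≤4).
P8: dominated by P1 (stipend 41≥16, duration 4≤6).
P9: dominated by P2 (stipend 15≥12, duration 1≤2).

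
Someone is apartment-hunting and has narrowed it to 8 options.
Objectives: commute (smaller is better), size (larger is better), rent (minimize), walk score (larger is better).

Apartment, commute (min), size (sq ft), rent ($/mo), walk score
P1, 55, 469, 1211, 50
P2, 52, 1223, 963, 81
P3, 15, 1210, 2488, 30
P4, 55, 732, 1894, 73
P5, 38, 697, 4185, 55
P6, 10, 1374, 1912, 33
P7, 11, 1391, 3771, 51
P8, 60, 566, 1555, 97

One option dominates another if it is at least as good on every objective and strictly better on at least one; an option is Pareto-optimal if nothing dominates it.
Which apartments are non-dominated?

P1: dominated by P2 (commute 52≤55, size 1223≥469, rent 963≤1211, walk score 81≥50).
P2: not dominated (best rent).
P3: dominated by P6 (commute 10≤15, size 1374≥1210, rent 1912≤2488, walk score 33≥30).
P4: dominated by P2 (commute 52≤55, size 1223≥732, rent 963≤1894, walk score 81≥73).
P5: not dominated.
P6: not dominated (best commute).
P7: not dominated (best size).
P8: not dominated (best walk score).

P2, P5, P6, P7, P8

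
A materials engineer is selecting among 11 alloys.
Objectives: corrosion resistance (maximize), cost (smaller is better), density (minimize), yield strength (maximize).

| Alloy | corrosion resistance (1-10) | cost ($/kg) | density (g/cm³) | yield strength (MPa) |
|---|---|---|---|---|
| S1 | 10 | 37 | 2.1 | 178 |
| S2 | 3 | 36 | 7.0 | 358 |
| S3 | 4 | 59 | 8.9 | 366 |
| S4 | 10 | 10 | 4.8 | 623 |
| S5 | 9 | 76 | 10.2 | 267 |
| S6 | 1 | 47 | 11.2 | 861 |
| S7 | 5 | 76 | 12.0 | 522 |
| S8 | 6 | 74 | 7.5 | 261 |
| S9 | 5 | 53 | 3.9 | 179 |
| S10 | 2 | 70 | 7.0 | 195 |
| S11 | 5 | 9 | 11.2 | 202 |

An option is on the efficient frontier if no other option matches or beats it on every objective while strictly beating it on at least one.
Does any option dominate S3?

Yes

S4 vs S3: corrosion resistance 10≥4, cost 10≤59, density 4.8≤8.9, yield strength 623≥366 — S4 is at least as good on every objective and strictly better on at least one, so S4 dominates S3.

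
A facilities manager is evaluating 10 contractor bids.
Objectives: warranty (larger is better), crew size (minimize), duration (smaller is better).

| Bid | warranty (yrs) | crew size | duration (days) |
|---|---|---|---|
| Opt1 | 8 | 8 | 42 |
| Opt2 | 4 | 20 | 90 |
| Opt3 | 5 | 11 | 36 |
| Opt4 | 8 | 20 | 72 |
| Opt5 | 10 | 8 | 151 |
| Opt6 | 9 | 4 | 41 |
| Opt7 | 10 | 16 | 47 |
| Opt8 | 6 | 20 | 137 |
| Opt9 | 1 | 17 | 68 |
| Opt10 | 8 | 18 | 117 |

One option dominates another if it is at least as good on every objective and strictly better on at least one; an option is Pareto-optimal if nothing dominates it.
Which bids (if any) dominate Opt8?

Opt1: warranty 8≥6, crew size 8≤20, duration 42≤137 — dominates Opt8.
Opt4: warranty 8≥6, crew size 20≤20, duration 72≤137 — dominates Opt8.
Opt6: warranty 9≥6, crew size 4≤20, duration 41≤137 — dominates Opt8.
Opt7: warranty 10≥6, crew size 16≤20, duration 47≤137 — dominates Opt8.
Opt10: warranty 8≥6, crew size 18≤20, duration 117≤137 — dominates Opt8.
Others (Opt2, Opt3, Opt5, Opt9) are each worse than Opt8 on at least one objective.

Opt1, Opt4, Opt6, Opt7, Opt10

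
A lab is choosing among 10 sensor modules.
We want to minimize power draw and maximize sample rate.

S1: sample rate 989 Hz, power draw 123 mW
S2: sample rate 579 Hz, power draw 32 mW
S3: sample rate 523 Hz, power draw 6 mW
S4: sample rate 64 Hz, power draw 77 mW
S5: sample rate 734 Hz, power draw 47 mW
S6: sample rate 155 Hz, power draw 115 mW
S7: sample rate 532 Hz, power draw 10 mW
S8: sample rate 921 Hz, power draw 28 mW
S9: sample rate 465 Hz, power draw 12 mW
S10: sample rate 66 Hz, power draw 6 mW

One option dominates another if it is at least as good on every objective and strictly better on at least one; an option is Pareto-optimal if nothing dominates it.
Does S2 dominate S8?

No

S2 vs S8: S2 is worse on sample rate (579 vs 921), so it does not dominate S8.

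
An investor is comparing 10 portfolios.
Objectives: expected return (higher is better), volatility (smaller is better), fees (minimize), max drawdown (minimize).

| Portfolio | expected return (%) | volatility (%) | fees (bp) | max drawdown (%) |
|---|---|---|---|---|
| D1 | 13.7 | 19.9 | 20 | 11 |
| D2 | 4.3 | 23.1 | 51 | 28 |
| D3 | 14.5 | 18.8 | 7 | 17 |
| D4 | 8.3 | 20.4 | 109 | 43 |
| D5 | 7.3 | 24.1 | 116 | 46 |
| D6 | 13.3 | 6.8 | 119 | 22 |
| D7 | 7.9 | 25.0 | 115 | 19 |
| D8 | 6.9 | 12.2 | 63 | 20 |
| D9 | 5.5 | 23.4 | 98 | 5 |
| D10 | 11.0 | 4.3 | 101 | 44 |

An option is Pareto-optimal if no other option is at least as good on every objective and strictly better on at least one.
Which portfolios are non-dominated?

D1: not dominated.
D2: dominated by D1 (expected return 13.7≥4.3, volatility 19.9≤23.1, fees 20≤51, max drawdown 11≤28).
D3: not dominated (best expected return).
D4: dominated by D1 (expected return 13.7≥8.3, volatility 19.9≤20.4, fees 20≤109, max drawdown 11≤43).
D5: dominated by D1 (expected return 13.7≥7.3, volatility 19.9≤24.1, fees 20≤116, max drawdown 11≤46).
D6: not dominated.
D7: dominated by D1 (expected return 13.7≥7.9, volatility 19.9≤25.0, fees 20≤115, max drawdown 11≤19).
D8: not dominated.
D9: not dominated (best max drawdown).
D10: not dominated (best volatility).

D1, D3, D6, D8, D9, D10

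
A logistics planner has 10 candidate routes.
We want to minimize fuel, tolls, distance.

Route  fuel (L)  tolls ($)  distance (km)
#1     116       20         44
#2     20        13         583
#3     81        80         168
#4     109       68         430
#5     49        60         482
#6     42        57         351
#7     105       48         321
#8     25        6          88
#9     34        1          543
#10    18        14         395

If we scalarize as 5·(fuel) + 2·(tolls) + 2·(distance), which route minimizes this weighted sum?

#8

#1: 5·116 + 2·20 + 2·44 = 708
#2: 5·20 + 2·13 + 2·583 = 1292
#3: 5·81 + 2·80 + 2·168 = 901
#4: 5·109 + 2·68 + 2·430 = 1541
#5: 5·49 + 2·60 + 2·482 = 1329
#6: 5·42 + 2·57 + 2·351 = 1026
#7: 5·105 + 2·48 + 2·321 = 1263
#8: 5·25 + 2·6 + 2·88 = 313
#9: 5·34 + 2·1 + 2·543 = 1258
#10: 5·18 + 2·14 + 2·395 = 908
Lowest: #8 at 313.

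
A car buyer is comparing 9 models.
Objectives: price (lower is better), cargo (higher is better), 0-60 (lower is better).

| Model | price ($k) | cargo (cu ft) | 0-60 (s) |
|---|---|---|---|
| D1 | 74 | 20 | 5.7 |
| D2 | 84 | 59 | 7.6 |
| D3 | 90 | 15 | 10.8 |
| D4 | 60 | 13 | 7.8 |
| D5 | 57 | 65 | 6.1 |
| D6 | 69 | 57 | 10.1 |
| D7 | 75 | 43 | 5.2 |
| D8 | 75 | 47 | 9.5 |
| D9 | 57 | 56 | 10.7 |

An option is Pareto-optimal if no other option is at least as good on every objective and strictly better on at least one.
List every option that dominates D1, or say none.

none

D2: worse on price (84 vs 74).
D3: worse on price (90 vs 74).
D4: worse on cargo (13 vs 20).
D5: worse on 0-60 (6.1 vs 5.7).
D6: worse on 0-60 (10.1 vs 5.7).
D7: worse on price (75 vs 74).
D8: worse on price (75 vs 74).
D9: worse on 0-60 (10.7 vs 5.7).
No option dominates D1.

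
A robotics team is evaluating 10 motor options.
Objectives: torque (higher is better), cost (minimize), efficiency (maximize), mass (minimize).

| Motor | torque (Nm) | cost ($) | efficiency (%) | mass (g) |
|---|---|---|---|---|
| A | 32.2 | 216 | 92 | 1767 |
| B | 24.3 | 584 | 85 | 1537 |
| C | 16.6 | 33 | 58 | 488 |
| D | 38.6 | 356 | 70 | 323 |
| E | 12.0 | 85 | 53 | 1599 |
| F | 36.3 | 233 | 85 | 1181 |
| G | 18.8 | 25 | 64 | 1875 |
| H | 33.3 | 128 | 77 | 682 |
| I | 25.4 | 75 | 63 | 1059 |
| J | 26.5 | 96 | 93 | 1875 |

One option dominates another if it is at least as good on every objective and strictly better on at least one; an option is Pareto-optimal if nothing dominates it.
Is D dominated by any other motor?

A: worse on torque (32.2 vs 38.6).
B: worse on torque (24.3 vs 38.6).
C: worse on torque (16.6 vs 38.6).
E: worse on torque (12.0 vs 38.6).
F: worse on torque (36.3 vs 38.6).
G: worse on torque (18.8 vs 38.6).
H: worse on torque (33.3 vs 38.6).
I: worse on torque (25.4 vs 38.6).
J: worse on torque (26.5 vs 38.6).
No option is at least as good as D on every objective and strictly better on one.

No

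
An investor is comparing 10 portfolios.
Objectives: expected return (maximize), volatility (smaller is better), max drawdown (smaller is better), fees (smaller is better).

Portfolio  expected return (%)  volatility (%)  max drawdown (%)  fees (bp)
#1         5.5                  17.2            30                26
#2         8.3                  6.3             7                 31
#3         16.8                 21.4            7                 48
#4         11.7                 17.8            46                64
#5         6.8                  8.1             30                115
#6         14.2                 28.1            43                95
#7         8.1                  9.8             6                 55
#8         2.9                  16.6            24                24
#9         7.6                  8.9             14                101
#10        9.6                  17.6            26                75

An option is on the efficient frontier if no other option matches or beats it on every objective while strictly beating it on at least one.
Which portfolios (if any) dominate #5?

#2

#2: expected return 8.3≥6.8, volatility 6.3≤8.1, max drawdown 7≤30, fees 31≤115 — dominates #5.
Others (#1, #3, #4, #6, #7, #8, #9, #10) are each worse than #5 on at least one objective.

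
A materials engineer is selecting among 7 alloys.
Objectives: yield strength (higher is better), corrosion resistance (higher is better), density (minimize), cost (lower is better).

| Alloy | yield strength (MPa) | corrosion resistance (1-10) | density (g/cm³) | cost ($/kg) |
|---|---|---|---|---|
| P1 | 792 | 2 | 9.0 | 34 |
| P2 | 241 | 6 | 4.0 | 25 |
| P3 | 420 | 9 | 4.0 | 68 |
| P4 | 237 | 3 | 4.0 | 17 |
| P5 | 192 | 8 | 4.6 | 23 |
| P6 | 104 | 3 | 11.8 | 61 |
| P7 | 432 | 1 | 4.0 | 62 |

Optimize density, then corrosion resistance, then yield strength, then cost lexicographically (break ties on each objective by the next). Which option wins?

First minimize density: best is 4.0, kept {P2, P3, P4, P7}.
Then maximize corrosion resistance: best is 9, kept {P3}.

P3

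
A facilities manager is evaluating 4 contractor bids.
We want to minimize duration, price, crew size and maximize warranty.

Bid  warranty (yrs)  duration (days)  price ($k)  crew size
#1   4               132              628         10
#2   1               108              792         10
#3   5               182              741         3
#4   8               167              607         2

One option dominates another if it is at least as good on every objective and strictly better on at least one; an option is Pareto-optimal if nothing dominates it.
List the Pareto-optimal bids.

#1: not dominated.
#2: not dominated (best duration).
#3: dominated by #4 (warranty 8≥5, duration 167≤182, price 607≤741, crew size 2≤3).
#4: not dominated (best warranty).

#1, #2, #4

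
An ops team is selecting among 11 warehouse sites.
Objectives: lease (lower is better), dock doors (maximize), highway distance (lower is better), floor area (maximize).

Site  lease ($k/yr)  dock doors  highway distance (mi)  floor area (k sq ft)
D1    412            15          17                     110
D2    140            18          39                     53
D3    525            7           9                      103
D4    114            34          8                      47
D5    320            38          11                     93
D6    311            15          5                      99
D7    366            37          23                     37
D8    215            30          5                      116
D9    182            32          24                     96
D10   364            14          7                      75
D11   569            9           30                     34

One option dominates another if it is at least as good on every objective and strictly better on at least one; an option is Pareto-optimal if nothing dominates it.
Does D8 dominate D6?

Yes

D8 vs D6: lease 215≤311, dock doors 30≥15, highway distance 5≤5, floor area 116≥99 — D8 is at least as good on every objective with at least one strict improvement.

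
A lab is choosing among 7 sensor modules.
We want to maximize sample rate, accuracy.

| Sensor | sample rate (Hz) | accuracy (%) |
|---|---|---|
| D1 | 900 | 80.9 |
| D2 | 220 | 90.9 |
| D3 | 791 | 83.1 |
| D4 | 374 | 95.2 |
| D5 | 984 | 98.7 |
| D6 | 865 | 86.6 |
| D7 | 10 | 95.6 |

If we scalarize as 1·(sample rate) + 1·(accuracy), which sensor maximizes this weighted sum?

D1: 1·900 + 1·80.9 = 980.9
D2: 1·220 + 1·90.9 = 310.9
D3: 1·791 + 1·83.1 = 874.1
D4: 1·374 + 1·95.2 = 469.2
D5: 1·984 + 1·98.7 = 1082.7
D6: 1·865 + 1·86.6 = 951.6
D7: 1·10 + 1·95.6 = 105.6
Highest: D5 at 1082.7.

D5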